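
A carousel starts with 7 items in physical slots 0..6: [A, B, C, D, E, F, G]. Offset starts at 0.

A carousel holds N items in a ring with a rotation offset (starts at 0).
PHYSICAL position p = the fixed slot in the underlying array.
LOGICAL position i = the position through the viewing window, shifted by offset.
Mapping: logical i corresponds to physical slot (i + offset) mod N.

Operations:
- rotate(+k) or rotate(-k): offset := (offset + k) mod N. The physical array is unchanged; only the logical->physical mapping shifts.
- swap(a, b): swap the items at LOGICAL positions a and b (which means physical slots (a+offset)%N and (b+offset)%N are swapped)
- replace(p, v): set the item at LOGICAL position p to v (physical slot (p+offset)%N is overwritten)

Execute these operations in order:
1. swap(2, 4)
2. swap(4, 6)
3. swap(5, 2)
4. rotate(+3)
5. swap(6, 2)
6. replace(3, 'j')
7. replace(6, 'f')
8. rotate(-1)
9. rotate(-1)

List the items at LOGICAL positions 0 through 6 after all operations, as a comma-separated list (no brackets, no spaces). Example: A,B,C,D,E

After op 1 (swap(2, 4)): offset=0, physical=[A,B,E,D,C,F,G], logical=[A,B,E,D,C,F,G]
After op 2 (swap(4, 6)): offset=0, physical=[A,B,E,D,G,F,C], logical=[A,B,E,D,G,F,C]
After op 3 (swap(5, 2)): offset=0, physical=[A,B,F,D,G,E,C], logical=[A,B,F,D,G,E,C]
After op 4 (rotate(+3)): offset=3, physical=[A,B,F,D,G,E,C], logical=[D,G,E,C,A,B,F]
After op 5 (swap(6, 2)): offset=3, physical=[A,B,E,D,G,F,C], logical=[D,G,F,C,A,B,E]
After op 6 (replace(3, 'j')): offset=3, physical=[A,B,E,D,G,F,j], logical=[D,G,F,j,A,B,E]
After op 7 (replace(6, 'f')): offset=3, physical=[A,B,f,D,G,F,j], logical=[D,G,F,j,A,B,f]
After op 8 (rotate(-1)): offset=2, physical=[A,B,f,D,G,F,j], logical=[f,D,G,F,j,A,B]
After op 9 (rotate(-1)): offset=1, physical=[A,B,f,D,G,F,j], logical=[B,f,D,G,F,j,A]

Answer: B,f,D,G,F,j,A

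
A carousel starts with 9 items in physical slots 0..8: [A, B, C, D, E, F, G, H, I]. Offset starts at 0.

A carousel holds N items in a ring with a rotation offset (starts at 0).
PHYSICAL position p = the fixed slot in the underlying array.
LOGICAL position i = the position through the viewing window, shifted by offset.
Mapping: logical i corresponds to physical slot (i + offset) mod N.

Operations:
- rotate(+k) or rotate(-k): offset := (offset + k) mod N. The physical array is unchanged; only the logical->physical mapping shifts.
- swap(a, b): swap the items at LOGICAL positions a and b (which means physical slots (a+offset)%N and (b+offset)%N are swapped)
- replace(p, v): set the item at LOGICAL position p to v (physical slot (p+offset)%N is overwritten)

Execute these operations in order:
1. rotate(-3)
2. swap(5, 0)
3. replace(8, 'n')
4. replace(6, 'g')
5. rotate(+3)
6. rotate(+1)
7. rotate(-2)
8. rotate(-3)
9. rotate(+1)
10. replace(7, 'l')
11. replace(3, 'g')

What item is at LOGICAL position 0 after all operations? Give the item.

Answer: C

Derivation:
After op 1 (rotate(-3)): offset=6, physical=[A,B,C,D,E,F,G,H,I], logical=[G,H,I,A,B,C,D,E,F]
After op 2 (swap(5, 0)): offset=6, physical=[A,B,G,D,E,F,C,H,I], logical=[C,H,I,A,B,G,D,E,F]
After op 3 (replace(8, 'n')): offset=6, physical=[A,B,G,D,E,n,C,H,I], logical=[C,H,I,A,B,G,D,E,n]
After op 4 (replace(6, 'g')): offset=6, physical=[A,B,G,g,E,n,C,H,I], logical=[C,H,I,A,B,G,g,E,n]
After op 5 (rotate(+3)): offset=0, physical=[A,B,G,g,E,n,C,H,I], logical=[A,B,G,g,E,n,C,H,I]
After op 6 (rotate(+1)): offset=1, physical=[A,B,G,g,E,n,C,H,I], logical=[B,G,g,E,n,C,H,I,A]
After op 7 (rotate(-2)): offset=8, physical=[A,B,G,g,E,n,C,H,I], logical=[I,A,B,G,g,E,n,C,H]
After op 8 (rotate(-3)): offset=5, physical=[A,B,G,g,E,n,C,H,I], logical=[n,C,H,I,A,B,G,g,E]
After op 9 (rotate(+1)): offset=6, physical=[A,B,G,g,E,n,C,H,I], logical=[C,H,I,A,B,G,g,E,n]
After op 10 (replace(7, 'l')): offset=6, physical=[A,B,G,g,l,n,C,H,I], logical=[C,H,I,A,B,G,g,l,n]
After op 11 (replace(3, 'g')): offset=6, physical=[g,B,G,g,l,n,C,H,I], logical=[C,H,I,g,B,G,g,l,n]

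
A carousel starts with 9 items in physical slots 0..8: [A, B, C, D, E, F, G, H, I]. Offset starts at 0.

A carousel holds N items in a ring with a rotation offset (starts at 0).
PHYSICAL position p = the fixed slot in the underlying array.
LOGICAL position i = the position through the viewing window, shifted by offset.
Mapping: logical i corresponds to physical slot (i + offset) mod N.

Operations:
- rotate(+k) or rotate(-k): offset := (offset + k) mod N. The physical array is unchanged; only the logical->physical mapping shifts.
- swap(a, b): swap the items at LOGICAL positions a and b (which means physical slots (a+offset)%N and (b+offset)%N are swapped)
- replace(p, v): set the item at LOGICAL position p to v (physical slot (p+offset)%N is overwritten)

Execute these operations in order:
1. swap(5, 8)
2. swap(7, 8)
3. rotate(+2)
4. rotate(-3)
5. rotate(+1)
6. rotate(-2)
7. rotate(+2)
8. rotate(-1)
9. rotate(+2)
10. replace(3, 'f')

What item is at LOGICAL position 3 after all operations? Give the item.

Answer: f

Derivation:
After op 1 (swap(5, 8)): offset=0, physical=[A,B,C,D,E,I,G,H,F], logical=[A,B,C,D,E,I,G,H,F]
After op 2 (swap(7, 8)): offset=0, physical=[A,B,C,D,E,I,G,F,H], logical=[A,B,C,D,E,I,G,F,H]
After op 3 (rotate(+2)): offset=2, physical=[A,B,C,D,E,I,G,F,H], logical=[C,D,E,I,G,F,H,A,B]
After op 4 (rotate(-3)): offset=8, physical=[A,B,C,D,E,I,G,F,H], logical=[H,A,B,C,D,E,I,G,F]
After op 5 (rotate(+1)): offset=0, physical=[A,B,C,D,E,I,G,F,H], logical=[A,B,C,D,E,I,G,F,H]
After op 6 (rotate(-2)): offset=7, physical=[A,B,C,D,E,I,G,F,H], logical=[F,H,A,B,C,D,E,I,G]
After op 7 (rotate(+2)): offset=0, physical=[A,B,C,D,E,I,G,F,H], logical=[A,B,C,D,E,I,G,F,H]
After op 8 (rotate(-1)): offset=8, physical=[A,B,C,D,E,I,G,F,H], logical=[H,A,B,C,D,E,I,G,F]
After op 9 (rotate(+2)): offset=1, physical=[A,B,C,D,E,I,G,F,H], logical=[B,C,D,E,I,G,F,H,A]
After op 10 (replace(3, 'f')): offset=1, physical=[A,B,C,D,f,I,G,F,H], logical=[B,C,D,f,I,G,F,H,A]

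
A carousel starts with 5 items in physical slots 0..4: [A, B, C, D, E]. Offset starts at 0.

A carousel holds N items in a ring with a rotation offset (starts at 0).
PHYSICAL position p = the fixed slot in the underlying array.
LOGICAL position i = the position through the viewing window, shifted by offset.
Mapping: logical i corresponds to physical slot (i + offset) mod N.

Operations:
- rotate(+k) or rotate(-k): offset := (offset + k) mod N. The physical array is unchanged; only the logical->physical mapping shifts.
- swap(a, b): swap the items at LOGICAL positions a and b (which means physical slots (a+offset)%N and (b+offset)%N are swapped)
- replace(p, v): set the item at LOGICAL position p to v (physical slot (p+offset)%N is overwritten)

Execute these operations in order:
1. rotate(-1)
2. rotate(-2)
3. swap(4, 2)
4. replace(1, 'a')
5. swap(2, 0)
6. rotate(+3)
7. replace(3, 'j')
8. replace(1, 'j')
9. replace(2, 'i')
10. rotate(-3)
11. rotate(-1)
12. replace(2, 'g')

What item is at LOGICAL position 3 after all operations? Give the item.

Answer: C

Derivation:
After op 1 (rotate(-1)): offset=4, physical=[A,B,C,D,E], logical=[E,A,B,C,D]
After op 2 (rotate(-2)): offset=2, physical=[A,B,C,D,E], logical=[C,D,E,A,B]
After op 3 (swap(4, 2)): offset=2, physical=[A,E,C,D,B], logical=[C,D,B,A,E]
After op 4 (replace(1, 'a')): offset=2, physical=[A,E,C,a,B], logical=[C,a,B,A,E]
After op 5 (swap(2, 0)): offset=2, physical=[A,E,B,a,C], logical=[B,a,C,A,E]
After op 6 (rotate(+3)): offset=0, physical=[A,E,B,a,C], logical=[A,E,B,a,C]
After op 7 (replace(3, 'j')): offset=0, physical=[A,E,B,j,C], logical=[A,E,B,j,C]
After op 8 (replace(1, 'j')): offset=0, physical=[A,j,B,j,C], logical=[A,j,B,j,C]
After op 9 (replace(2, 'i')): offset=0, physical=[A,j,i,j,C], logical=[A,j,i,j,C]
After op 10 (rotate(-3)): offset=2, physical=[A,j,i,j,C], logical=[i,j,C,A,j]
After op 11 (rotate(-1)): offset=1, physical=[A,j,i,j,C], logical=[j,i,j,C,A]
After op 12 (replace(2, 'g')): offset=1, physical=[A,j,i,g,C], logical=[j,i,g,C,A]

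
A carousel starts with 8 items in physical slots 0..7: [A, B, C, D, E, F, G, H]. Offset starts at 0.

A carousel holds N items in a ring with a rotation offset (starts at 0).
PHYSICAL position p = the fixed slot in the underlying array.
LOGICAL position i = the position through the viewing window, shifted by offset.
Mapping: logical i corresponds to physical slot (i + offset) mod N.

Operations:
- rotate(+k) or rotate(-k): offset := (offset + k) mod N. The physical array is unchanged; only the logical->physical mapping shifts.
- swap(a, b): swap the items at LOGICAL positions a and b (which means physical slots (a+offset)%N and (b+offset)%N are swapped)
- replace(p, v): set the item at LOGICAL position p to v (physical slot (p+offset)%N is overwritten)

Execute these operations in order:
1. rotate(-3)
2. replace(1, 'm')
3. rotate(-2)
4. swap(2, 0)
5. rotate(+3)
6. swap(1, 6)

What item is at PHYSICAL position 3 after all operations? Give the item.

After op 1 (rotate(-3)): offset=5, physical=[A,B,C,D,E,F,G,H], logical=[F,G,H,A,B,C,D,E]
After op 2 (replace(1, 'm')): offset=5, physical=[A,B,C,D,E,F,m,H], logical=[F,m,H,A,B,C,D,E]
After op 3 (rotate(-2)): offset=3, physical=[A,B,C,D,E,F,m,H], logical=[D,E,F,m,H,A,B,C]
After op 4 (swap(2, 0)): offset=3, physical=[A,B,C,F,E,D,m,H], logical=[F,E,D,m,H,A,B,C]
After op 5 (rotate(+3)): offset=6, physical=[A,B,C,F,E,D,m,H], logical=[m,H,A,B,C,F,E,D]
After op 6 (swap(1, 6)): offset=6, physical=[A,B,C,F,H,D,m,E], logical=[m,E,A,B,C,F,H,D]

Answer: F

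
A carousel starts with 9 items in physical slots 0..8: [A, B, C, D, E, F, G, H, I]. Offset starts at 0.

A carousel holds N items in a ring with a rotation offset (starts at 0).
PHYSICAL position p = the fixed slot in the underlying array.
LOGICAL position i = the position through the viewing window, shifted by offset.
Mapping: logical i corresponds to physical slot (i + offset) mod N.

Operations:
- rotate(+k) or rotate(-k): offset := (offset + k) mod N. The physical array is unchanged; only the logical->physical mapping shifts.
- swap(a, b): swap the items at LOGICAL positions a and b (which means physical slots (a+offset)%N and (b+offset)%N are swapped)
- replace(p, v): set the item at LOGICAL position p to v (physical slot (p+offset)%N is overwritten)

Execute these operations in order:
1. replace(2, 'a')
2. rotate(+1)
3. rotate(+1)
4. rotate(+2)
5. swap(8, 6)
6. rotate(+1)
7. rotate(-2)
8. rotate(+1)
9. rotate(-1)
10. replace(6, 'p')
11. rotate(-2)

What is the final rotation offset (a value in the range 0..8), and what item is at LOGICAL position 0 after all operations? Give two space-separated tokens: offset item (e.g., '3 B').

Answer: 1 D

Derivation:
After op 1 (replace(2, 'a')): offset=0, physical=[A,B,a,D,E,F,G,H,I], logical=[A,B,a,D,E,F,G,H,I]
After op 2 (rotate(+1)): offset=1, physical=[A,B,a,D,E,F,G,H,I], logical=[B,a,D,E,F,G,H,I,A]
After op 3 (rotate(+1)): offset=2, physical=[A,B,a,D,E,F,G,H,I], logical=[a,D,E,F,G,H,I,A,B]
After op 4 (rotate(+2)): offset=4, physical=[A,B,a,D,E,F,G,H,I], logical=[E,F,G,H,I,A,B,a,D]
After op 5 (swap(8, 6)): offset=4, physical=[A,D,a,B,E,F,G,H,I], logical=[E,F,G,H,I,A,D,a,B]
After op 6 (rotate(+1)): offset=5, physical=[A,D,a,B,E,F,G,H,I], logical=[F,G,H,I,A,D,a,B,E]
After op 7 (rotate(-2)): offset=3, physical=[A,D,a,B,E,F,G,H,I], logical=[B,E,F,G,H,I,A,D,a]
After op 8 (rotate(+1)): offset=4, physical=[A,D,a,B,E,F,G,H,I], logical=[E,F,G,H,I,A,D,a,B]
After op 9 (rotate(-1)): offset=3, physical=[A,D,a,B,E,F,G,H,I], logical=[B,E,F,G,H,I,A,D,a]
After op 10 (replace(6, 'p')): offset=3, physical=[p,D,a,B,E,F,G,H,I], logical=[B,E,F,G,H,I,p,D,a]
After op 11 (rotate(-2)): offset=1, physical=[p,D,a,B,E,F,G,H,I], logical=[D,a,B,E,F,G,H,I,p]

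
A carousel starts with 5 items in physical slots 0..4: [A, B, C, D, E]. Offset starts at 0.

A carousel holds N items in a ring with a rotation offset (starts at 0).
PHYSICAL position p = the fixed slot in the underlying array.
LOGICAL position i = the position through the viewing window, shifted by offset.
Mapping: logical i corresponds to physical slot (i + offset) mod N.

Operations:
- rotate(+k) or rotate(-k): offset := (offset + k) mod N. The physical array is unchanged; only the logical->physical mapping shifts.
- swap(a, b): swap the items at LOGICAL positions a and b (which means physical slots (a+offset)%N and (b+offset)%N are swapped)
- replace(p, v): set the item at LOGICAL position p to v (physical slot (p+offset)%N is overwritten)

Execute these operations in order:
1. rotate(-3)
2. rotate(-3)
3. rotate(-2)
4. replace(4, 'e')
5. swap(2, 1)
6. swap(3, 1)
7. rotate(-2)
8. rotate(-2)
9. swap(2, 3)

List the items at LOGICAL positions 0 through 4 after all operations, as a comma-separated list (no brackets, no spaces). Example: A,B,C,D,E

After op 1 (rotate(-3)): offset=2, physical=[A,B,C,D,E], logical=[C,D,E,A,B]
After op 2 (rotate(-3)): offset=4, physical=[A,B,C,D,E], logical=[E,A,B,C,D]
After op 3 (rotate(-2)): offset=2, physical=[A,B,C,D,E], logical=[C,D,E,A,B]
After op 4 (replace(4, 'e')): offset=2, physical=[A,e,C,D,E], logical=[C,D,E,A,e]
After op 5 (swap(2, 1)): offset=2, physical=[A,e,C,E,D], logical=[C,E,D,A,e]
After op 6 (swap(3, 1)): offset=2, physical=[E,e,C,A,D], logical=[C,A,D,E,e]
After op 7 (rotate(-2)): offset=0, physical=[E,e,C,A,D], logical=[E,e,C,A,D]
After op 8 (rotate(-2)): offset=3, physical=[E,e,C,A,D], logical=[A,D,E,e,C]
After op 9 (swap(2, 3)): offset=3, physical=[e,E,C,A,D], logical=[A,D,e,E,C]

Answer: A,D,e,E,C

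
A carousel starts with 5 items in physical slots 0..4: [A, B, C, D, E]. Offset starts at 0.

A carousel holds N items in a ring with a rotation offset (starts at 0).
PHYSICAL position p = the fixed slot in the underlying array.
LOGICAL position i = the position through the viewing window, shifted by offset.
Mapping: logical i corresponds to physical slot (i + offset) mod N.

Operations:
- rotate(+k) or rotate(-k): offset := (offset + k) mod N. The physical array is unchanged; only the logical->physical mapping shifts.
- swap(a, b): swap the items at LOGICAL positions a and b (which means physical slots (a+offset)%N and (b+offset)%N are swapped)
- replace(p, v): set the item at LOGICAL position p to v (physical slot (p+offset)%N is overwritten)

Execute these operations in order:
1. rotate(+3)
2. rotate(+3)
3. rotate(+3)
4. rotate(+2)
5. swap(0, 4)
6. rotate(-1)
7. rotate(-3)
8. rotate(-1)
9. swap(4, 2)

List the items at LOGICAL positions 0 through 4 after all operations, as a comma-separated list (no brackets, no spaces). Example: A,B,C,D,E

Answer: A,C,B,E,D

Derivation:
After op 1 (rotate(+3)): offset=3, physical=[A,B,C,D,E], logical=[D,E,A,B,C]
After op 2 (rotate(+3)): offset=1, physical=[A,B,C,D,E], logical=[B,C,D,E,A]
After op 3 (rotate(+3)): offset=4, physical=[A,B,C,D,E], logical=[E,A,B,C,D]
After op 4 (rotate(+2)): offset=1, physical=[A,B,C,D,E], logical=[B,C,D,E,A]
After op 5 (swap(0, 4)): offset=1, physical=[B,A,C,D,E], logical=[A,C,D,E,B]
After op 6 (rotate(-1)): offset=0, physical=[B,A,C,D,E], logical=[B,A,C,D,E]
After op 7 (rotate(-3)): offset=2, physical=[B,A,C,D,E], logical=[C,D,E,B,A]
After op 8 (rotate(-1)): offset=1, physical=[B,A,C,D,E], logical=[A,C,D,E,B]
After op 9 (swap(4, 2)): offset=1, physical=[D,A,C,B,E], logical=[A,C,B,E,D]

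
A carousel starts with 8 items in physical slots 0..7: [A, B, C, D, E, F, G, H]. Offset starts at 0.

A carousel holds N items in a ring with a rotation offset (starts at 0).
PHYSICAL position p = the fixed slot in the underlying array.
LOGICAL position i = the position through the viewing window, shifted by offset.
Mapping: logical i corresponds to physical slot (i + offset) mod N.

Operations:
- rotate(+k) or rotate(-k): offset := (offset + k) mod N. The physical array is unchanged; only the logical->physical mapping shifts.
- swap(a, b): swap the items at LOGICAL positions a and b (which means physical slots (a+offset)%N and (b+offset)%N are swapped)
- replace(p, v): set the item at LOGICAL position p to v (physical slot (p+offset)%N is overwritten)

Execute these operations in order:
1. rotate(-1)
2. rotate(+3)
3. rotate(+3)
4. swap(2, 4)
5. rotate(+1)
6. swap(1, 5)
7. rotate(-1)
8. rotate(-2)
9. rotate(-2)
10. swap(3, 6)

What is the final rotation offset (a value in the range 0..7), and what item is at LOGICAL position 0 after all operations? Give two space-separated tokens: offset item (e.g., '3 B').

Answer: 1 H

Derivation:
After op 1 (rotate(-1)): offset=7, physical=[A,B,C,D,E,F,G,H], logical=[H,A,B,C,D,E,F,G]
After op 2 (rotate(+3)): offset=2, physical=[A,B,C,D,E,F,G,H], logical=[C,D,E,F,G,H,A,B]
After op 3 (rotate(+3)): offset=5, physical=[A,B,C,D,E,F,G,H], logical=[F,G,H,A,B,C,D,E]
After op 4 (swap(2, 4)): offset=5, physical=[A,H,C,D,E,F,G,B], logical=[F,G,B,A,H,C,D,E]
After op 5 (rotate(+1)): offset=6, physical=[A,H,C,D,E,F,G,B], logical=[G,B,A,H,C,D,E,F]
After op 6 (swap(1, 5)): offset=6, physical=[A,H,C,B,E,F,G,D], logical=[G,D,A,H,C,B,E,F]
After op 7 (rotate(-1)): offset=5, physical=[A,H,C,B,E,F,G,D], logical=[F,G,D,A,H,C,B,E]
After op 8 (rotate(-2)): offset=3, physical=[A,H,C,B,E,F,G,D], logical=[B,E,F,G,D,A,H,C]
After op 9 (rotate(-2)): offset=1, physical=[A,H,C,B,E,F,G,D], logical=[H,C,B,E,F,G,D,A]
After op 10 (swap(3, 6)): offset=1, physical=[A,H,C,B,D,F,G,E], logical=[H,C,B,D,F,G,E,A]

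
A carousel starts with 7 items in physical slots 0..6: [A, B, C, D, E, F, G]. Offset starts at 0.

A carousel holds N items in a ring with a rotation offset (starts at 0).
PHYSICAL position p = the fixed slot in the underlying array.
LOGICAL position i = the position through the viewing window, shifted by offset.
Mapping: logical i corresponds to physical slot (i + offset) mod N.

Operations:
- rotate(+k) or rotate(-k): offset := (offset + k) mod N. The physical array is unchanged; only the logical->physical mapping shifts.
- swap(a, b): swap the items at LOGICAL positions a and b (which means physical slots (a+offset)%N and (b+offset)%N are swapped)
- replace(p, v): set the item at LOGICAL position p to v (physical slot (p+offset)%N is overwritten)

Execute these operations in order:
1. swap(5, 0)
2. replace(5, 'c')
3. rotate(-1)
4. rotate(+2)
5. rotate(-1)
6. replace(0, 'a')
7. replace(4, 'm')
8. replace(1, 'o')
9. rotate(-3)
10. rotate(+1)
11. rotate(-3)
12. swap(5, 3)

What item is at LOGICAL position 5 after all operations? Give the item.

Answer: c

Derivation:
After op 1 (swap(5, 0)): offset=0, physical=[F,B,C,D,E,A,G], logical=[F,B,C,D,E,A,G]
After op 2 (replace(5, 'c')): offset=0, physical=[F,B,C,D,E,c,G], logical=[F,B,C,D,E,c,G]
After op 3 (rotate(-1)): offset=6, physical=[F,B,C,D,E,c,G], logical=[G,F,B,C,D,E,c]
After op 4 (rotate(+2)): offset=1, physical=[F,B,C,D,E,c,G], logical=[B,C,D,E,c,G,F]
After op 5 (rotate(-1)): offset=0, physical=[F,B,C,D,E,c,G], logical=[F,B,C,D,E,c,G]
After op 6 (replace(0, 'a')): offset=0, physical=[a,B,C,D,E,c,G], logical=[a,B,C,D,E,c,G]
After op 7 (replace(4, 'm')): offset=0, physical=[a,B,C,D,m,c,G], logical=[a,B,C,D,m,c,G]
After op 8 (replace(1, 'o')): offset=0, physical=[a,o,C,D,m,c,G], logical=[a,o,C,D,m,c,G]
After op 9 (rotate(-3)): offset=4, physical=[a,o,C,D,m,c,G], logical=[m,c,G,a,o,C,D]
After op 10 (rotate(+1)): offset=5, physical=[a,o,C,D,m,c,G], logical=[c,G,a,o,C,D,m]
After op 11 (rotate(-3)): offset=2, physical=[a,o,C,D,m,c,G], logical=[C,D,m,c,G,a,o]
After op 12 (swap(5, 3)): offset=2, physical=[c,o,C,D,m,a,G], logical=[C,D,m,a,G,c,o]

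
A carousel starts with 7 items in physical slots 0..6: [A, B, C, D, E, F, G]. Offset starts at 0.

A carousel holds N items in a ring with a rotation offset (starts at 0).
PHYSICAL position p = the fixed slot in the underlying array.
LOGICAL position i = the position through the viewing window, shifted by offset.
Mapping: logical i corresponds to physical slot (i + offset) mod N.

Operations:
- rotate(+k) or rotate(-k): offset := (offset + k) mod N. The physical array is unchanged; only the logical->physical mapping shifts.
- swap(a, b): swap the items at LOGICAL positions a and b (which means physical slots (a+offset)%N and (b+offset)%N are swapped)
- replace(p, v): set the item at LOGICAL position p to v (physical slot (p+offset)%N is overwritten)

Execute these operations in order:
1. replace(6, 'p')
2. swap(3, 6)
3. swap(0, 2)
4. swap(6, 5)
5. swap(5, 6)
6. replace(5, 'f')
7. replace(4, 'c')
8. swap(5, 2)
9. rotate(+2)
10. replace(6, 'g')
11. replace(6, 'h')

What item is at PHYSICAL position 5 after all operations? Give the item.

After op 1 (replace(6, 'p')): offset=0, physical=[A,B,C,D,E,F,p], logical=[A,B,C,D,E,F,p]
After op 2 (swap(3, 6)): offset=0, physical=[A,B,C,p,E,F,D], logical=[A,B,C,p,E,F,D]
After op 3 (swap(0, 2)): offset=0, physical=[C,B,A,p,E,F,D], logical=[C,B,A,p,E,F,D]
After op 4 (swap(6, 5)): offset=0, physical=[C,B,A,p,E,D,F], logical=[C,B,A,p,E,D,F]
After op 5 (swap(5, 6)): offset=0, physical=[C,B,A,p,E,F,D], logical=[C,B,A,p,E,F,D]
After op 6 (replace(5, 'f')): offset=0, physical=[C,B,A,p,E,f,D], logical=[C,B,A,p,E,f,D]
After op 7 (replace(4, 'c')): offset=0, physical=[C,B,A,p,c,f,D], logical=[C,B,A,p,c,f,D]
After op 8 (swap(5, 2)): offset=0, physical=[C,B,f,p,c,A,D], logical=[C,B,f,p,c,A,D]
After op 9 (rotate(+2)): offset=2, physical=[C,B,f,p,c,A,D], logical=[f,p,c,A,D,C,B]
After op 10 (replace(6, 'g')): offset=2, physical=[C,g,f,p,c,A,D], logical=[f,p,c,A,D,C,g]
After op 11 (replace(6, 'h')): offset=2, physical=[C,h,f,p,c,A,D], logical=[f,p,c,A,D,C,h]

Answer: A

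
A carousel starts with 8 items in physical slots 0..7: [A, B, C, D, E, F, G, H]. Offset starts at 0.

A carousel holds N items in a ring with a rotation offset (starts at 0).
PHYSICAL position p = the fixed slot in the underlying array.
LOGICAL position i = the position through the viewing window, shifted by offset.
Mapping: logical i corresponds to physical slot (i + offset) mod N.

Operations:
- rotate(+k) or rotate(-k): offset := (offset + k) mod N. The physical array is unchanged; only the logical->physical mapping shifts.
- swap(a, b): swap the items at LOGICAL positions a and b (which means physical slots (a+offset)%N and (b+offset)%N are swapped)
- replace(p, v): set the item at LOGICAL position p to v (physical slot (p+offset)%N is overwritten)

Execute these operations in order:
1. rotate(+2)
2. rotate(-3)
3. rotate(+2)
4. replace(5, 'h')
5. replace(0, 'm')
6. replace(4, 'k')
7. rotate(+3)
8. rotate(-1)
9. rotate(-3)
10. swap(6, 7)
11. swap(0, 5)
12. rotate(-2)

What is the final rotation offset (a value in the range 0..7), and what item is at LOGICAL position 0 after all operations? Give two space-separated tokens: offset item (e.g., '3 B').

Answer: 6 H

Derivation:
After op 1 (rotate(+2)): offset=2, physical=[A,B,C,D,E,F,G,H], logical=[C,D,E,F,G,H,A,B]
After op 2 (rotate(-3)): offset=7, physical=[A,B,C,D,E,F,G,H], logical=[H,A,B,C,D,E,F,G]
After op 3 (rotate(+2)): offset=1, physical=[A,B,C,D,E,F,G,H], logical=[B,C,D,E,F,G,H,A]
After op 4 (replace(5, 'h')): offset=1, physical=[A,B,C,D,E,F,h,H], logical=[B,C,D,E,F,h,H,A]
After op 5 (replace(0, 'm')): offset=1, physical=[A,m,C,D,E,F,h,H], logical=[m,C,D,E,F,h,H,A]
After op 6 (replace(4, 'k')): offset=1, physical=[A,m,C,D,E,k,h,H], logical=[m,C,D,E,k,h,H,A]
After op 7 (rotate(+3)): offset=4, physical=[A,m,C,D,E,k,h,H], logical=[E,k,h,H,A,m,C,D]
After op 8 (rotate(-1)): offset=3, physical=[A,m,C,D,E,k,h,H], logical=[D,E,k,h,H,A,m,C]
After op 9 (rotate(-3)): offset=0, physical=[A,m,C,D,E,k,h,H], logical=[A,m,C,D,E,k,h,H]
After op 10 (swap(6, 7)): offset=0, physical=[A,m,C,D,E,k,H,h], logical=[A,m,C,D,E,k,H,h]
After op 11 (swap(0, 5)): offset=0, physical=[k,m,C,D,E,A,H,h], logical=[k,m,C,D,E,A,H,h]
After op 12 (rotate(-2)): offset=6, physical=[k,m,C,D,E,A,H,h], logical=[H,h,k,m,C,D,E,A]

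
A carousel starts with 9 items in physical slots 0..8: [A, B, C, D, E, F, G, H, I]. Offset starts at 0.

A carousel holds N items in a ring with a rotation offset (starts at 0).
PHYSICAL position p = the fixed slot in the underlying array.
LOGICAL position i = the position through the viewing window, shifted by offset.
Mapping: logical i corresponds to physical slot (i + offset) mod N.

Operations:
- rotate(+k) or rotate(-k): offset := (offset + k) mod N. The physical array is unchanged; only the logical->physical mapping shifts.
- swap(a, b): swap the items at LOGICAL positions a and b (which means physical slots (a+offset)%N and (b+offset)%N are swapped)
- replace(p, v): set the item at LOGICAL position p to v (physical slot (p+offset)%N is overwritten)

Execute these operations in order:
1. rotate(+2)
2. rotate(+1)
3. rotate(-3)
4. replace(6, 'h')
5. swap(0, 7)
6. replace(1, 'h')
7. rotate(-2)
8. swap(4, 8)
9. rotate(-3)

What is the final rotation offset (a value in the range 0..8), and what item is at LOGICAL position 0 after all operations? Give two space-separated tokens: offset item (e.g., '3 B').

After op 1 (rotate(+2)): offset=2, physical=[A,B,C,D,E,F,G,H,I], logical=[C,D,E,F,G,H,I,A,B]
After op 2 (rotate(+1)): offset=3, physical=[A,B,C,D,E,F,G,H,I], logical=[D,E,F,G,H,I,A,B,C]
After op 3 (rotate(-3)): offset=0, physical=[A,B,C,D,E,F,G,H,I], logical=[A,B,C,D,E,F,G,H,I]
After op 4 (replace(6, 'h')): offset=0, physical=[A,B,C,D,E,F,h,H,I], logical=[A,B,C,D,E,F,h,H,I]
After op 5 (swap(0, 7)): offset=0, physical=[H,B,C,D,E,F,h,A,I], logical=[H,B,C,D,E,F,h,A,I]
After op 6 (replace(1, 'h')): offset=0, physical=[H,h,C,D,E,F,h,A,I], logical=[H,h,C,D,E,F,h,A,I]
After op 7 (rotate(-2)): offset=7, physical=[H,h,C,D,E,F,h,A,I], logical=[A,I,H,h,C,D,E,F,h]
After op 8 (swap(4, 8)): offset=7, physical=[H,h,h,D,E,F,C,A,I], logical=[A,I,H,h,h,D,E,F,C]
After op 9 (rotate(-3)): offset=4, physical=[H,h,h,D,E,F,C,A,I], logical=[E,F,C,A,I,H,h,h,D]

Answer: 4 E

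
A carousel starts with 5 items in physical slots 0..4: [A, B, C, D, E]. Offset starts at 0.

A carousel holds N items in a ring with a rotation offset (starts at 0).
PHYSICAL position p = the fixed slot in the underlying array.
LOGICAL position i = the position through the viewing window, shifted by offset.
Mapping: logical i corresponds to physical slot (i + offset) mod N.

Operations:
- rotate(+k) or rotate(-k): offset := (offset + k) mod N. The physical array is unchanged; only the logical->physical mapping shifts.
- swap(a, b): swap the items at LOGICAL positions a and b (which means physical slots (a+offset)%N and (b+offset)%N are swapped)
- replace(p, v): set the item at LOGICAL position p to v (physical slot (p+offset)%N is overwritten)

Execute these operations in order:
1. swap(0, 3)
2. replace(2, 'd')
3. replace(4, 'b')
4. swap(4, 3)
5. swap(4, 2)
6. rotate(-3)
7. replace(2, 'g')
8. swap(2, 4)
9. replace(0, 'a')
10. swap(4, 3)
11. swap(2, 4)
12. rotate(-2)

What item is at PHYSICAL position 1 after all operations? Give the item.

Answer: B

Derivation:
After op 1 (swap(0, 3)): offset=0, physical=[D,B,C,A,E], logical=[D,B,C,A,E]
After op 2 (replace(2, 'd')): offset=0, physical=[D,B,d,A,E], logical=[D,B,d,A,E]
After op 3 (replace(4, 'b')): offset=0, physical=[D,B,d,A,b], logical=[D,B,d,A,b]
After op 4 (swap(4, 3)): offset=0, physical=[D,B,d,b,A], logical=[D,B,d,b,A]
After op 5 (swap(4, 2)): offset=0, physical=[D,B,A,b,d], logical=[D,B,A,b,d]
After op 6 (rotate(-3)): offset=2, physical=[D,B,A,b,d], logical=[A,b,d,D,B]
After op 7 (replace(2, 'g')): offset=2, physical=[D,B,A,b,g], logical=[A,b,g,D,B]
After op 8 (swap(2, 4)): offset=2, physical=[D,g,A,b,B], logical=[A,b,B,D,g]
After op 9 (replace(0, 'a')): offset=2, physical=[D,g,a,b,B], logical=[a,b,B,D,g]
After op 10 (swap(4, 3)): offset=2, physical=[g,D,a,b,B], logical=[a,b,B,g,D]
After op 11 (swap(2, 4)): offset=2, physical=[g,B,a,b,D], logical=[a,b,D,g,B]
After op 12 (rotate(-2)): offset=0, physical=[g,B,a,b,D], logical=[g,B,a,b,D]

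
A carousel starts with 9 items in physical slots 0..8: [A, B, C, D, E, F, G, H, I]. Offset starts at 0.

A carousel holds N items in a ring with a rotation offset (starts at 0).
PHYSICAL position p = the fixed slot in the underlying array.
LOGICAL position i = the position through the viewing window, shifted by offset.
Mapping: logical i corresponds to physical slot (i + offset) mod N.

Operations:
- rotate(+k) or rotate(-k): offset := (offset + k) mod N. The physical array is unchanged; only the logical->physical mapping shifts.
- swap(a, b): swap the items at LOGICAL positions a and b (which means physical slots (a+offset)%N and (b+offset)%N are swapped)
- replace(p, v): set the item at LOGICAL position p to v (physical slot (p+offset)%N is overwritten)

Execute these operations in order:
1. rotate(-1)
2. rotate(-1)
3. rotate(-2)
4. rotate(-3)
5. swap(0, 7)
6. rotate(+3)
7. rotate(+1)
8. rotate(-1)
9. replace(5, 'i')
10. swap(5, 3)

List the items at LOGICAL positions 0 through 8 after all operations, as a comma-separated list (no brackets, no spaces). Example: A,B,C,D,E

Answer: F,G,H,i,C,I,A,D,E

Derivation:
After op 1 (rotate(-1)): offset=8, physical=[A,B,C,D,E,F,G,H,I], logical=[I,A,B,C,D,E,F,G,H]
After op 2 (rotate(-1)): offset=7, physical=[A,B,C,D,E,F,G,H,I], logical=[H,I,A,B,C,D,E,F,G]
After op 3 (rotate(-2)): offset=5, physical=[A,B,C,D,E,F,G,H,I], logical=[F,G,H,I,A,B,C,D,E]
After op 4 (rotate(-3)): offset=2, physical=[A,B,C,D,E,F,G,H,I], logical=[C,D,E,F,G,H,I,A,B]
After op 5 (swap(0, 7)): offset=2, physical=[C,B,A,D,E,F,G,H,I], logical=[A,D,E,F,G,H,I,C,B]
After op 6 (rotate(+3)): offset=5, physical=[C,B,A,D,E,F,G,H,I], logical=[F,G,H,I,C,B,A,D,E]
After op 7 (rotate(+1)): offset=6, physical=[C,B,A,D,E,F,G,H,I], logical=[G,H,I,C,B,A,D,E,F]
After op 8 (rotate(-1)): offset=5, physical=[C,B,A,D,E,F,G,H,I], logical=[F,G,H,I,C,B,A,D,E]
After op 9 (replace(5, 'i')): offset=5, physical=[C,i,A,D,E,F,G,H,I], logical=[F,G,H,I,C,i,A,D,E]
After op 10 (swap(5, 3)): offset=5, physical=[C,I,A,D,E,F,G,H,i], logical=[F,G,H,i,C,I,A,D,E]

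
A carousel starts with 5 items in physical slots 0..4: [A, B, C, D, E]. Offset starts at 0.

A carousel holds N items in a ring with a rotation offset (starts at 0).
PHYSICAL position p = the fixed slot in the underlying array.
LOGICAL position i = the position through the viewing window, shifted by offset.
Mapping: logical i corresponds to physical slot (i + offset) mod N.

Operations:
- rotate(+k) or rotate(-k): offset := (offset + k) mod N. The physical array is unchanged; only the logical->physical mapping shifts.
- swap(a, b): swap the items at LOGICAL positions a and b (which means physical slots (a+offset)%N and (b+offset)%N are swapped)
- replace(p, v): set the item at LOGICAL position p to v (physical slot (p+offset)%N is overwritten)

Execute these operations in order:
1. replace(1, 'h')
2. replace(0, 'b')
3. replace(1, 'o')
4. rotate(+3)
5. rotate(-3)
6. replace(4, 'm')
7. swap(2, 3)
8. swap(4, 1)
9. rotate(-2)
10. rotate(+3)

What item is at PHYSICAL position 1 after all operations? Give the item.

After op 1 (replace(1, 'h')): offset=0, physical=[A,h,C,D,E], logical=[A,h,C,D,E]
After op 2 (replace(0, 'b')): offset=0, physical=[b,h,C,D,E], logical=[b,h,C,D,E]
After op 3 (replace(1, 'o')): offset=0, physical=[b,o,C,D,E], logical=[b,o,C,D,E]
After op 4 (rotate(+3)): offset=3, physical=[b,o,C,D,E], logical=[D,E,b,o,C]
After op 5 (rotate(-3)): offset=0, physical=[b,o,C,D,E], logical=[b,o,C,D,E]
After op 6 (replace(4, 'm')): offset=0, physical=[b,o,C,D,m], logical=[b,o,C,D,m]
After op 7 (swap(2, 3)): offset=0, physical=[b,o,D,C,m], logical=[b,o,D,C,m]
After op 8 (swap(4, 1)): offset=0, physical=[b,m,D,C,o], logical=[b,m,D,C,o]
After op 9 (rotate(-2)): offset=3, physical=[b,m,D,C,o], logical=[C,o,b,m,D]
After op 10 (rotate(+3)): offset=1, physical=[b,m,D,C,o], logical=[m,D,C,o,b]

Answer: m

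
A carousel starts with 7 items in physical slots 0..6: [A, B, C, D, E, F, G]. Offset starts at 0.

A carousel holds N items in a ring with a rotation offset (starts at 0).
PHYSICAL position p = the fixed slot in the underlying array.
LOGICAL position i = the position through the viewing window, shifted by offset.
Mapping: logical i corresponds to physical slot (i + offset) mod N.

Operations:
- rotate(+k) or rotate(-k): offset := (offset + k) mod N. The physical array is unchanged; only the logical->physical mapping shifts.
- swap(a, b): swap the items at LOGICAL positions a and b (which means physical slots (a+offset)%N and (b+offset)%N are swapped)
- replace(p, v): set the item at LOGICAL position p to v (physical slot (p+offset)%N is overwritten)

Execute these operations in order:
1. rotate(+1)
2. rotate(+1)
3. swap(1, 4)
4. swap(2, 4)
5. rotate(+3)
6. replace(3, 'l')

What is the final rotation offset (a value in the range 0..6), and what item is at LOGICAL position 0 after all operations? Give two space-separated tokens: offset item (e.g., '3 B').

After op 1 (rotate(+1)): offset=1, physical=[A,B,C,D,E,F,G], logical=[B,C,D,E,F,G,A]
After op 2 (rotate(+1)): offset=2, physical=[A,B,C,D,E,F,G], logical=[C,D,E,F,G,A,B]
After op 3 (swap(1, 4)): offset=2, physical=[A,B,C,G,E,F,D], logical=[C,G,E,F,D,A,B]
After op 4 (swap(2, 4)): offset=2, physical=[A,B,C,G,D,F,E], logical=[C,G,D,F,E,A,B]
After op 5 (rotate(+3)): offset=5, physical=[A,B,C,G,D,F,E], logical=[F,E,A,B,C,G,D]
After op 6 (replace(3, 'l')): offset=5, physical=[A,l,C,G,D,F,E], logical=[F,E,A,l,C,G,D]

Answer: 5 F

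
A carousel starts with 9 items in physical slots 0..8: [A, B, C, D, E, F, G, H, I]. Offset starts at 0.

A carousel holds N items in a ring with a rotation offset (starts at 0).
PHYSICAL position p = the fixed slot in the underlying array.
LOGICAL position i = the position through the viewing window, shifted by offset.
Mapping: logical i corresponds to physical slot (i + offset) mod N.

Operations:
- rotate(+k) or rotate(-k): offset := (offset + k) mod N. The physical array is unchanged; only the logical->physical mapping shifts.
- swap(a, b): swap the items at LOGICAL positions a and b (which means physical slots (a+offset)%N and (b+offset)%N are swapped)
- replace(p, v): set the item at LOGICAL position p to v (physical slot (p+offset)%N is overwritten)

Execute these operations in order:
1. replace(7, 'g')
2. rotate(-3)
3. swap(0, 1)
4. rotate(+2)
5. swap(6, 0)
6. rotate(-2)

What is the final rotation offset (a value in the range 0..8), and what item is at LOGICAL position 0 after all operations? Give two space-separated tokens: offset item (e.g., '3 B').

After op 1 (replace(7, 'g')): offset=0, physical=[A,B,C,D,E,F,G,g,I], logical=[A,B,C,D,E,F,G,g,I]
After op 2 (rotate(-3)): offset=6, physical=[A,B,C,D,E,F,G,g,I], logical=[G,g,I,A,B,C,D,E,F]
After op 3 (swap(0, 1)): offset=6, physical=[A,B,C,D,E,F,g,G,I], logical=[g,G,I,A,B,C,D,E,F]
After op 4 (rotate(+2)): offset=8, physical=[A,B,C,D,E,F,g,G,I], logical=[I,A,B,C,D,E,F,g,G]
After op 5 (swap(6, 0)): offset=8, physical=[A,B,C,D,E,I,g,G,F], logical=[F,A,B,C,D,E,I,g,G]
After op 6 (rotate(-2)): offset=6, physical=[A,B,C,D,E,I,g,G,F], logical=[g,G,F,A,B,C,D,E,I]

Answer: 6 g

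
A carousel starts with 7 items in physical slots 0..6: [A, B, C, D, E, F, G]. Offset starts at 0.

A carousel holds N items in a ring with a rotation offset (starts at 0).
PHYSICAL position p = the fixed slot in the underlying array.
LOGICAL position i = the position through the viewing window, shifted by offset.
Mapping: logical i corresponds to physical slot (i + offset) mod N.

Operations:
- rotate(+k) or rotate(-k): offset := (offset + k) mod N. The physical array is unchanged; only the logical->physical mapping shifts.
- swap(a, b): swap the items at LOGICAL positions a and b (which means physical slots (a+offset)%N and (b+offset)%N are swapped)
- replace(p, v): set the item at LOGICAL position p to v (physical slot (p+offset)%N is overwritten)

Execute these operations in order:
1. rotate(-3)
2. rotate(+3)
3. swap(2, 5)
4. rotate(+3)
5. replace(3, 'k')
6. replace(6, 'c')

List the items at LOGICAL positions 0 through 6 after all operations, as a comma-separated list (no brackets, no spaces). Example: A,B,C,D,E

After op 1 (rotate(-3)): offset=4, physical=[A,B,C,D,E,F,G], logical=[E,F,G,A,B,C,D]
After op 2 (rotate(+3)): offset=0, physical=[A,B,C,D,E,F,G], logical=[A,B,C,D,E,F,G]
After op 3 (swap(2, 5)): offset=0, physical=[A,B,F,D,E,C,G], logical=[A,B,F,D,E,C,G]
After op 4 (rotate(+3)): offset=3, physical=[A,B,F,D,E,C,G], logical=[D,E,C,G,A,B,F]
After op 5 (replace(3, 'k')): offset=3, physical=[A,B,F,D,E,C,k], logical=[D,E,C,k,A,B,F]
After op 6 (replace(6, 'c')): offset=3, physical=[A,B,c,D,E,C,k], logical=[D,E,C,k,A,B,c]

Answer: D,E,C,k,A,B,c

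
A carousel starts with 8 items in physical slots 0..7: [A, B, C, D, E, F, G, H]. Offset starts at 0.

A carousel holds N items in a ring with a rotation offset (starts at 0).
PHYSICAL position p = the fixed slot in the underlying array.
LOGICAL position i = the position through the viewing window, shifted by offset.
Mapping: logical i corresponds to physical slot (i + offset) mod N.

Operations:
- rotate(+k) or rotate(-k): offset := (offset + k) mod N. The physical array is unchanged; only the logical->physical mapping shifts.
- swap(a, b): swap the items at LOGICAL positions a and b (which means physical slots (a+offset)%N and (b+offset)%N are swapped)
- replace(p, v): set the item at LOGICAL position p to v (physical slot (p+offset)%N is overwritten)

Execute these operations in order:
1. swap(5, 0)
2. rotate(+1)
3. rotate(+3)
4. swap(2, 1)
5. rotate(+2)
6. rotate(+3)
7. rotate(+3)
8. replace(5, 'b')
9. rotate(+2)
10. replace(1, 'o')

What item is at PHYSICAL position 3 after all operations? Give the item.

Answer: D

Derivation:
After op 1 (swap(5, 0)): offset=0, physical=[F,B,C,D,E,A,G,H], logical=[F,B,C,D,E,A,G,H]
After op 2 (rotate(+1)): offset=1, physical=[F,B,C,D,E,A,G,H], logical=[B,C,D,E,A,G,H,F]
After op 3 (rotate(+3)): offset=4, physical=[F,B,C,D,E,A,G,H], logical=[E,A,G,H,F,B,C,D]
After op 4 (swap(2, 1)): offset=4, physical=[F,B,C,D,E,G,A,H], logical=[E,G,A,H,F,B,C,D]
After op 5 (rotate(+2)): offset=6, physical=[F,B,C,D,E,G,A,H], logical=[A,H,F,B,C,D,E,G]
After op 6 (rotate(+3)): offset=1, physical=[F,B,C,D,E,G,A,H], logical=[B,C,D,E,G,A,H,F]
After op 7 (rotate(+3)): offset=4, physical=[F,B,C,D,E,G,A,H], logical=[E,G,A,H,F,B,C,D]
After op 8 (replace(5, 'b')): offset=4, physical=[F,b,C,D,E,G,A,H], logical=[E,G,A,H,F,b,C,D]
After op 9 (rotate(+2)): offset=6, physical=[F,b,C,D,E,G,A,H], logical=[A,H,F,b,C,D,E,G]
After op 10 (replace(1, 'o')): offset=6, physical=[F,b,C,D,E,G,A,o], logical=[A,o,F,b,C,D,E,G]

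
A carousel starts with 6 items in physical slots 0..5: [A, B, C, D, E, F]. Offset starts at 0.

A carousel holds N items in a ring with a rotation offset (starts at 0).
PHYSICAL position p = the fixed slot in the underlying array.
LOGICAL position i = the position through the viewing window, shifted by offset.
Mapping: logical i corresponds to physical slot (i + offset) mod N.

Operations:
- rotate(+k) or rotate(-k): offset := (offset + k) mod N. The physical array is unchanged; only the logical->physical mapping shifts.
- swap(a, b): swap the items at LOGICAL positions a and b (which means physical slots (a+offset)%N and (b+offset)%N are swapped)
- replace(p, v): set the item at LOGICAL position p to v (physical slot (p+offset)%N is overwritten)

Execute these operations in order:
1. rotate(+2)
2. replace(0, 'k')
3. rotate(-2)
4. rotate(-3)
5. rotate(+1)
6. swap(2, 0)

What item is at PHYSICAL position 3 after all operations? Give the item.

After op 1 (rotate(+2)): offset=2, physical=[A,B,C,D,E,F], logical=[C,D,E,F,A,B]
After op 2 (replace(0, 'k')): offset=2, physical=[A,B,k,D,E,F], logical=[k,D,E,F,A,B]
After op 3 (rotate(-2)): offset=0, physical=[A,B,k,D,E,F], logical=[A,B,k,D,E,F]
After op 4 (rotate(-3)): offset=3, physical=[A,B,k,D,E,F], logical=[D,E,F,A,B,k]
After op 5 (rotate(+1)): offset=4, physical=[A,B,k,D,E,F], logical=[E,F,A,B,k,D]
After op 6 (swap(2, 0)): offset=4, physical=[E,B,k,D,A,F], logical=[A,F,E,B,k,D]

Answer: D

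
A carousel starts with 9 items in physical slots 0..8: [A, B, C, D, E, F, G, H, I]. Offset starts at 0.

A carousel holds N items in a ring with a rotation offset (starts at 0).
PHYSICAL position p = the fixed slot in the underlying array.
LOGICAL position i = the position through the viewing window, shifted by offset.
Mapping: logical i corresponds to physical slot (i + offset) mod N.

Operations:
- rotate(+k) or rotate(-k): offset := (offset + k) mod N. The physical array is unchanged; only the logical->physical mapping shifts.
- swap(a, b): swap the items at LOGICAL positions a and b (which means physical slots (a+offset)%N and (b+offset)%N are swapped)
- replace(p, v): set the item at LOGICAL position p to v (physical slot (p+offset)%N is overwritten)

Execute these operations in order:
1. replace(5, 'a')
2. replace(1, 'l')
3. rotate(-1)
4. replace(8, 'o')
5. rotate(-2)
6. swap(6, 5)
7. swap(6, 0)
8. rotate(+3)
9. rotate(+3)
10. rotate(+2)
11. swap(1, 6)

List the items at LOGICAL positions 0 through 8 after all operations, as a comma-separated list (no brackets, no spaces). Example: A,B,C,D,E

Answer: a,D,o,I,A,l,C,G,E

Derivation:
After op 1 (replace(5, 'a')): offset=0, physical=[A,B,C,D,E,a,G,H,I], logical=[A,B,C,D,E,a,G,H,I]
After op 2 (replace(1, 'l')): offset=0, physical=[A,l,C,D,E,a,G,H,I], logical=[A,l,C,D,E,a,G,H,I]
After op 3 (rotate(-1)): offset=8, physical=[A,l,C,D,E,a,G,H,I], logical=[I,A,l,C,D,E,a,G,H]
After op 4 (replace(8, 'o')): offset=8, physical=[A,l,C,D,E,a,G,o,I], logical=[I,A,l,C,D,E,a,G,o]
After op 5 (rotate(-2)): offset=6, physical=[A,l,C,D,E,a,G,o,I], logical=[G,o,I,A,l,C,D,E,a]
After op 6 (swap(6, 5)): offset=6, physical=[A,l,D,C,E,a,G,o,I], logical=[G,o,I,A,l,D,C,E,a]
After op 7 (swap(6, 0)): offset=6, physical=[A,l,D,G,E,a,C,o,I], logical=[C,o,I,A,l,D,G,E,a]
After op 8 (rotate(+3)): offset=0, physical=[A,l,D,G,E,a,C,o,I], logical=[A,l,D,G,E,a,C,o,I]
After op 9 (rotate(+3)): offset=3, physical=[A,l,D,G,E,a,C,o,I], logical=[G,E,a,C,o,I,A,l,D]
After op 10 (rotate(+2)): offset=5, physical=[A,l,D,G,E,a,C,o,I], logical=[a,C,o,I,A,l,D,G,E]
After op 11 (swap(1, 6)): offset=5, physical=[A,l,C,G,E,a,D,o,I], logical=[a,D,o,I,A,l,C,G,E]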